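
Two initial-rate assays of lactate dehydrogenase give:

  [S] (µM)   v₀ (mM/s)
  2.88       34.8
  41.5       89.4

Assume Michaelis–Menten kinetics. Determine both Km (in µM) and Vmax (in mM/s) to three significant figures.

Km = 5.50 µM; Vmax = 101 mM/s

In reciprocal form, 1/v = (Km/Vmax)·(1/[S]) + 1/Vmax. The two points give (1/[S], 1/v) = (0.3472, 0.02874) and (0.02410, 0.01119).
Slope = (0.02874 − 0.01119)/(0.3472 − 0.02410) = 0.05431; intercept = 0.02874 − 0.05431×0.3472 = 0.009877.
Vmax = 1/intercept = 101 mM/s; Km = slope × Vmax = 0.05431 × 101 = 5.50 µM.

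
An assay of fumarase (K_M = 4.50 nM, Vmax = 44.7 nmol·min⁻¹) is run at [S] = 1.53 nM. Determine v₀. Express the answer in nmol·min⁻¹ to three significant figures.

11.3 nmol·min⁻¹

v = Vmax·[S]/(Km + [S]) = 44.7 × 1.53 / (4.50 + 1.53)
  = 68.39 / 6.030 = 11.3 nmol·min⁻¹.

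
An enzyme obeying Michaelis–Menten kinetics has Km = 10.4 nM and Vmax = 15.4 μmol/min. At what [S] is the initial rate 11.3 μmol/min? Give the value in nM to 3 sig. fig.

The required fractional saturation is v/Vmax = 11.3/15.4 = 0.7338.
Then [S]/(Km+[S]) = 0.7338 ⇒ [S] = 10.4 × 0.7338/(1 − 0.7338) = 28.7 nM.

28.7 nM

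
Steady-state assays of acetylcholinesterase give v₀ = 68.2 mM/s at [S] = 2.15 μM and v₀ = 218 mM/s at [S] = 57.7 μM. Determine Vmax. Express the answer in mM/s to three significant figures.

In reciprocal form, 1/v = (Km/Vmax)·(1/[S]) + 1/Vmax. The two points give (1/[S], 1/v) = (0.4651, 0.01466) and (0.01733, 0.004587).
Slope = (0.01466 − 0.004587)/(0.4651 − 0.01733) = 0.02250; intercept = 0.01466 − 0.02250×0.4651 = 0.004197.
Vmax = 1/intercept = 238 mM/s; Km = slope × Vmax = 0.02250 × 238 = 5.36 μM.

238 mM/s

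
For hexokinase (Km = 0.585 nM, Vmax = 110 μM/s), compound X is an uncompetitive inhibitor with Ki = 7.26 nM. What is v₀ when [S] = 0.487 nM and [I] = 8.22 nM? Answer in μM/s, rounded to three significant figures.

33.0 μM/s

α = 1 + [I]/Ki = 1 + 8.22/7.26 = 2.132.
For an uncompetitive inhibitor, both parameters are divided by α, giving Vmax/α and Km/α: Km,app = 0.274 nM, Vmax,app = 51.6 μM/s.
v = Vmax,app·[S]/(Km,app + [S]) = 51.6 × 0.487/(0.274 + 0.487) = 33.0 μM/s.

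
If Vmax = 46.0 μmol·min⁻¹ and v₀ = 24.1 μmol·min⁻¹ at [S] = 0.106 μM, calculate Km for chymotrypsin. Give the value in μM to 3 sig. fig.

0.0963 μM

v/Vmax = 24.1/46.0 = 0.5239 = [S]/(Km+[S]).
So Km + [S] = [S]/0.5239 = 0.2023 μM, giving Km = 0.2023 − 0.106 = 0.0963 μM.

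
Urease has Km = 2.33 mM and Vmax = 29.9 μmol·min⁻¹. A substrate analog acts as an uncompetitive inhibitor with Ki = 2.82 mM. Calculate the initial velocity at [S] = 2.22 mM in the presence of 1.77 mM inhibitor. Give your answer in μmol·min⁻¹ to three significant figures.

11.2 μmol·min⁻¹

With α = 1 + [I]/Ki = 1 + 1.77/2.82 = 1.628, the uncompetitive rate law is v = (Vmax/α)·[S] / (Km/α + [S]).
v = (29.9/1.628)×2.22 / (2.33/1.628 + 2.22) = 40.78/3.652 = 11.2 μmol·min⁻¹.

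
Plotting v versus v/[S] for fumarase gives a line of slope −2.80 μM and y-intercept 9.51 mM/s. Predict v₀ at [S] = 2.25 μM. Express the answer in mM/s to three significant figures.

4.24 mM/s

In the Eadie–Hofstee form v = Vmax − Km·(v/[S]), the slope is −Km and the intercept is Vmax, so Km = 2.80 μM and Vmax = 9.51 mM/s.
v = 9.51 × 2.25/(2.80 + 2.25) = 4.24 mM/s.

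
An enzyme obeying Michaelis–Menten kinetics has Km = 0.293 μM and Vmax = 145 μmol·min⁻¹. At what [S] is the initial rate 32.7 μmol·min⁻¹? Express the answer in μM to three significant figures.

0.0853 μM

The required fractional saturation is v/Vmax = 32.7/145 = 0.2255.
Then [S]/(Km+[S]) = 0.2255 ⇒ [S] = 0.293 × 0.2255/(1 − 0.2255) = 0.0853 μM.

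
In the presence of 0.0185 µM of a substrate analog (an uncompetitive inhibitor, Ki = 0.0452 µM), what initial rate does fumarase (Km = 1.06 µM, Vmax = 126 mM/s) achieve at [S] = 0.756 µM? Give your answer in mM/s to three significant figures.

α = 1 + [I]/Ki = 1 + 0.0185/0.0452 = 1.409.
For an uncompetitive inhibitor, both parameters are divided by α, giving Vmax/α and Km/α: Km,app = 0.752 µM, Vmax,app = 89.4 mM/s.
v = Vmax,app·[S]/(Km,app + [S]) = 89.4 × 0.756/(0.752 + 0.756) = 44.8 mM/s.

44.8 mM/s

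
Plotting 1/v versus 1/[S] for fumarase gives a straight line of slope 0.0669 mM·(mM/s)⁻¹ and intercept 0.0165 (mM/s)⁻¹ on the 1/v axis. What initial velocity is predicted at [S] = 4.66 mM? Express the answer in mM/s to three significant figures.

32.4 mM/s

The y-intercept is 1/Vmax, so Vmax = 1/0.0165 = 60.6 mM/s.
The slope is Km/Vmax, so Km = 0.0669 × 60.6 = 4.05 mM.
Then v = 60.6 × 4.66/(4.05 + 4.66) = 32.4 mM/s.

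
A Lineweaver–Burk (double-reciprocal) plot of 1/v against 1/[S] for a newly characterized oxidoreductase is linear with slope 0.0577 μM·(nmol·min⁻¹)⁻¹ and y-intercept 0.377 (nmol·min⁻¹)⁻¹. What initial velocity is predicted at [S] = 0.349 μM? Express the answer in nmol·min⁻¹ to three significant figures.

1.84 nmol·min⁻¹

The y-intercept is 1/Vmax, so Vmax = 1/0.377 = 2.65 nmol·min⁻¹.
The slope is Km/Vmax, so Km = 0.0577 × 2.65 = 0.153 μM.
Then v = 2.65 × 0.349/(0.153 + 0.349) = 1.84 nmol·min⁻¹.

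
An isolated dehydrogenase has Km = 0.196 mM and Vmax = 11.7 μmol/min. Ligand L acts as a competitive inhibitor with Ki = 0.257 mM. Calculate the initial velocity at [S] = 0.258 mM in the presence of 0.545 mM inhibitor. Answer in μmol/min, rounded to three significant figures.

With α = 1 + [I]/Ki = 1 + 0.545/0.257 = 3.121, the competitive rate law is v = Vmax[S] / (αKm + [S]).
v = 11.7×0.258 / (3.121×0.196 + 0.258) = 3.019/0.8696 = 3.47 μmol/min.

3.47 μmol/min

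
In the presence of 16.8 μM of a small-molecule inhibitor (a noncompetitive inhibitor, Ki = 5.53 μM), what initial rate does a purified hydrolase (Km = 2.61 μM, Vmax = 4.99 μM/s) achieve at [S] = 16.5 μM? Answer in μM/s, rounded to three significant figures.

1.07 μM/s

α = 1 + [I]/Ki = 1 + 16.8/5.53 = 4.038.
For a noncompetitive inhibitor, Vmax is reduced to Vmax/α while Km is unchanged: Km,app = 2.61 μM, Vmax,app = 1.24 μM/s.
v = Vmax,app·[S]/(Km,app + [S]) = 1.24 × 16.5/(2.61 + 16.5) = 1.07 μM/s.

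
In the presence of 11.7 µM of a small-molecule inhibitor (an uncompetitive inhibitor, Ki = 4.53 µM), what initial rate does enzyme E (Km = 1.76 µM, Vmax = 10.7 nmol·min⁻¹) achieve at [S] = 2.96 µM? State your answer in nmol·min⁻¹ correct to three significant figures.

α = 1 + [I]/Ki = 1 + 11.7/4.53 = 3.583.
For an uncompetitive inhibitor, both parameters are divided by α, giving Vmax/α and Km/α: Km,app = 0.491 µM, Vmax,app = 2.99 nmol·min⁻¹.
v = Vmax,app·[S]/(Km,app + [S]) = 2.99 × 2.96/(0.491 + 2.96) = 2.56 nmol·min⁻¹.

2.56 nmol·min⁻¹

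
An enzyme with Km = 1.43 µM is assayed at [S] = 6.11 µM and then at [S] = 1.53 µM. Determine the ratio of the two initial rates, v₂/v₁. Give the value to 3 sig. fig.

Since Vmax cancels, v₂/v₁ = [S]₂(Km+[S]₁) / [S]₁(Km+[S]₂).
= 1.53×(1.43+6.11) / (6.11×(1.43+1.53)) = 11.54/18.09 = 0.638.

0.638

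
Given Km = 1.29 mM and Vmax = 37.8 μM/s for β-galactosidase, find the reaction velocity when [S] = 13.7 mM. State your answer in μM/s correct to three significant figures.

[S]/(Km+[S]) = 13.7/14.99 = 0.9139, the fractional saturation.
v = 0.9139 × Vmax = 0.9139 × 37.8 = 34.5 μM/s.

34.5 μM/s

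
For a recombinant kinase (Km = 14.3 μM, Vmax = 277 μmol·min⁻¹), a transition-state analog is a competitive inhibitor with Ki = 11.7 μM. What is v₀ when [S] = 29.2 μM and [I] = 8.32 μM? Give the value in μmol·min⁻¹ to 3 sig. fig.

151 μmol·min⁻¹

With α = 1 + [I]/Ki = 1 + 8.32/11.7 = 1.711, the competitive rate law is v = Vmax[S] / (αKm + [S]).
v = 277×29.2 / (1.711×14.3 + 29.2) = 8088/53.67 = 151 μmol·min⁻¹.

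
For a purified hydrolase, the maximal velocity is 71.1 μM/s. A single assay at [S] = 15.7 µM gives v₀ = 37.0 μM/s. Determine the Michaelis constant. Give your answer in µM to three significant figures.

14.5 µM

v/Vmax = 37.0/71.1 = 0.5204 = [S]/(Km+[S]).
So Km + [S] = [S]/0.5204 = 30.17 µM, giving Km = 30.17 − 15.7 = 14.5 µM.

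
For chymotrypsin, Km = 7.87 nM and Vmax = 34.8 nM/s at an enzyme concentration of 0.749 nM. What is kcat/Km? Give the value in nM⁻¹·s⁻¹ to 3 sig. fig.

kcat = Vmax/[E]total = 34.8/0.749 = 46.5 s⁻¹.
kcat/Km = 46.5/7.87 = 5.90 nM⁻¹·s⁻¹.

5.90 nM⁻¹·s⁻¹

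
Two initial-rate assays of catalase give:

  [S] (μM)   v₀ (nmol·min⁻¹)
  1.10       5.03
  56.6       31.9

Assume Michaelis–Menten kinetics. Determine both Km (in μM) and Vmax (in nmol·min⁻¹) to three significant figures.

From v = Vmax[S]/(Km+[S]), each point gives Vmax = v(Km+[S])/[S].
Equating: 5.03(Km+1.10)/1.10 = 31.9(Km+56.6)/56.6.
4.573·Km + 5.03 = 0.5636·Km + 31.9, so (4.573 − 0.5636)·Km = 31.9 − 5.03.
Km = 26.87/4.009 = 6.70 μM; then Vmax = 5.03(6.70+1.10)/1.10 = 35.7 nmol·min⁻¹.

Km = 6.70 μM; Vmax = 35.7 nmol·min⁻¹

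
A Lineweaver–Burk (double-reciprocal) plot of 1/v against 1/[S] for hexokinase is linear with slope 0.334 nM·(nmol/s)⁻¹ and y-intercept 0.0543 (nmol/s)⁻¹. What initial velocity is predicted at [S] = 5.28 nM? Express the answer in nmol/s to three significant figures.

The y-intercept is 1/Vmax, so Vmax = 1/0.0543 = 18.4 nmol/s.
The slope is Km/Vmax, so Km = 0.334 × 18.4 = 6.15 nM.
Then v = 18.4 × 5.28/(6.15 + 5.28) = 8.51 nmol/s.

8.51 nmol/s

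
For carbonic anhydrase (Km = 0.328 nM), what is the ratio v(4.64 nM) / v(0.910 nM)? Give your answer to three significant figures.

1.27

The fractional saturations are [S]/(Km+[S]) = 0.910/1.238 = 0.7351 and 4.64/4.968 = 0.9340.
v₂/v₁ is just their ratio: 0.9340/0.7351 = 1.27.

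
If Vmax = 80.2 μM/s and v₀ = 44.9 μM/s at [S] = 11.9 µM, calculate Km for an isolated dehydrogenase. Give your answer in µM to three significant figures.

9.36 µM

v/Vmax = 44.9/80.2 = 0.5599 = [S]/(Km+[S]).
So Km + [S] = [S]/0.5599 = 21.26 µM, giving Km = 21.26 − 11.9 = 9.36 µM.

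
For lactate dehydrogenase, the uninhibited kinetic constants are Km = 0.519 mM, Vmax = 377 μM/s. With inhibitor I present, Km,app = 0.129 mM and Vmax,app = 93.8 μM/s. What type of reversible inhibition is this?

uncompetitive

Both Km and Vmax decrease by the same factor (~4.02-fold) — characteristic of uncompetitive inhibition.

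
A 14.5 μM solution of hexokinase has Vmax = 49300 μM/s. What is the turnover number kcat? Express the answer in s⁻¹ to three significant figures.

kcat = Vmax/[E]total = 49300 μM/s / 14.5 μM = 3400 s⁻¹.

3400 s⁻¹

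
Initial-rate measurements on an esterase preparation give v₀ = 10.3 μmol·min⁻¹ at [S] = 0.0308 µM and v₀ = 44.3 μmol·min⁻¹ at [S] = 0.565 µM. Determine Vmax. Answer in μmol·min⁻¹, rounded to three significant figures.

In reciprocal form, 1/v = (Km/Vmax)·(1/[S]) + 1/Vmax. The two points give (1/[S], 1/v) = (32.47, 0.09709) and (1.770, 0.02257).
Slope = (0.09709 − 0.02257)/(32.47 − 1.770) = 0.002427; intercept = 0.09709 − 0.002427×32.47 = 0.01828.
Vmax = 1/intercept = 54.7 μmol·min⁻¹; Km = slope × Vmax = 0.002427 × 54.7 = 0.133 µM.

54.7 μmol·min⁻¹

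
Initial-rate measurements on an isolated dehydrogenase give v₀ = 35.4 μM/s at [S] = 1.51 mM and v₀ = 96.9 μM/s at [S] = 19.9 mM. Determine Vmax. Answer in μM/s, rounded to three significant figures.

113 μM/s

In reciprocal form, 1/v = (Km/Vmax)·(1/[S]) + 1/Vmax. The two points give (1/[S], 1/v) = (0.6623, 0.02825) and (0.05025, 0.01032).
Slope = (0.02825 − 0.01032)/(0.6623 − 0.05025) = 0.02930; intercept = 0.02825 − 0.02930×0.6623 = 0.008848.
Vmax = 1/intercept = 113 μM/s; Km = slope × Vmax = 0.02930 × 113 = 3.31 mM.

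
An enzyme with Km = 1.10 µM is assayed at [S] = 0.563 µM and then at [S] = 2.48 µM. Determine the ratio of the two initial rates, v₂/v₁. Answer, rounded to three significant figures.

2.05

Since Vmax cancels, v₂/v₁ = [S]₂(Km+[S]₁) / [S]₁(Km+[S]₂).
= 2.48×(1.10+0.563) / (0.563×(1.10+2.48)) = 4.124/2.016 = 2.05.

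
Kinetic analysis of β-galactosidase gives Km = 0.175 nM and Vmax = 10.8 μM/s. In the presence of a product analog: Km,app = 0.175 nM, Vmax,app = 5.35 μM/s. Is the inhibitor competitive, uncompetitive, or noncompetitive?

Vmax decreases (10.8 → 5.35 μM/s) while Km is unchanged — pure noncompetitive inhibition.

noncompetitive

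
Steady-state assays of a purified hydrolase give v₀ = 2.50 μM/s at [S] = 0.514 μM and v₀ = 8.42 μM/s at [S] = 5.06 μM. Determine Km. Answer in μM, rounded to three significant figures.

1.85 μM

From v = Vmax[S]/(Km+[S]), each point gives Vmax = v(Km+[S])/[S].
Equating: 2.50(Km+0.514)/0.514 = 8.42(Km+5.06)/5.06.
4.864·Km + 2.50 = 1.664·Km + 8.42, so (4.864 − 1.664)·Km = 8.42 − 2.50.
Km = 5.920/3.200 = 1.85 μM; then Vmax = 2.50(1.85+0.514)/0.514 = 11.5 μM/s.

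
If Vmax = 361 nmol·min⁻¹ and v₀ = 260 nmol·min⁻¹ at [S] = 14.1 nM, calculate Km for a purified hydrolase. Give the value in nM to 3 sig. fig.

v/Vmax = 260/361 = 0.7202 = [S]/(Km+[S]).
So Km + [S] = [S]/0.7202 = 19.58 nM, giving Km = 19.58 − 14.1 = 5.48 nM.

5.48 nM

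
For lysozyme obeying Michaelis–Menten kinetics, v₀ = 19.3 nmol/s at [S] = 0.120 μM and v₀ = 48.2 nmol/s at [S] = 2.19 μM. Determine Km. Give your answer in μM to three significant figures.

0.208 μM

From v = Vmax[S]/(Km+[S]), each point gives Vmax = v(Km+[S])/[S].
Equating: 19.3(Km+0.120)/0.120 = 48.2(Km+2.19)/2.19.
160.8·Km + 19.3 = 22.01·Km + 48.2, so (160.8 − 22.01)·Km = 48.2 − 19.3.
Km = 28.90/138.8 = 0.208 μM; then Vmax = 19.3(0.208+0.120)/0.120 = 52.8 nmol/s.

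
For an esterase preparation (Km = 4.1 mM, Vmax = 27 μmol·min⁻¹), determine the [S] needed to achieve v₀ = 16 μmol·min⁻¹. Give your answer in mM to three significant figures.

Rearranging v = Vmax[S]/(Km+[S]) gives [S] = Km·v/(Vmax − v).
[S] = 4.1 × 16 / (27 − 16) = 65.60/11.00 = 5.96 mM.

5.96 mM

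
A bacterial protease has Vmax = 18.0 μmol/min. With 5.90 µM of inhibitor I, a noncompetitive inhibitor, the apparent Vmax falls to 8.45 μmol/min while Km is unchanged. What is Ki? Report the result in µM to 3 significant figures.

Noncompetitive: Vmax,app = Vmax/α with α = 1 + [I]/Ki.
α = Vmax/Vmax,app = 18.0/8.45 = 2.130.
Since α = 1 + [I]/Ki, [I]/Ki = 2.130 − 1 = 1.130 and Ki = 5.90/1.130 = 5.22 µM.

5.22 µM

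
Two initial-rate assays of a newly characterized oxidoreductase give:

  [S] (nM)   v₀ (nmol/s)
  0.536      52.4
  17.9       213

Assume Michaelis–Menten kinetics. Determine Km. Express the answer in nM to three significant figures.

1.87 nM

From v = Vmax[S]/(Km+[S]), each point gives Vmax = v(Km+[S])/[S].
Equating: 52.4(Km+0.536)/0.536 = 213(Km+17.9)/17.9.
97.76·Km + 52.4 = 11.90·Km + 213, so (97.76 − 11.90)·Km = 213 − 52.4.
Km = 160.6/85.86 = 1.87 nM; then Vmax = 52.4(1.87+0.536)/0.536 = 235 nmol/s.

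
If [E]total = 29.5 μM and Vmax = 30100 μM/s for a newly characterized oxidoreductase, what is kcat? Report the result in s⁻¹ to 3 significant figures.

kcat = Vmax/[E]total = 30100 μM/s / 29.5 μM = 1020 s⁻¹.

1020 s⁻¹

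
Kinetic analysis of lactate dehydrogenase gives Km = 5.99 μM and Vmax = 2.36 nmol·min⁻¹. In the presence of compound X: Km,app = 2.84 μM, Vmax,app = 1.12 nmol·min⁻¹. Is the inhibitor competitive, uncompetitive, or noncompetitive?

Both Km and Vmax decrease by the same factor (~2.11-fold) — characteristic of uncompetitive inhibition.

uncompetitive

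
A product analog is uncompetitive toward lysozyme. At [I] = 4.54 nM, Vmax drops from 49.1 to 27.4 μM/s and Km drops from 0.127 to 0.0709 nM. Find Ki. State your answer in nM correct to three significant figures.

Uncompetitive: Vmax,app = Vmax/α (and Km,app = Km/α) with α = 1 + [I]/Ki.
α = Vmax/Vmax,app = 49.1/27.4 = 1.792.
Since α = 1 + [I]/Ki, [I]/Ki = 1.792 − 1 = 0.7920 and Ki = 4.54/0.7920 = 5.73 nM.

5.73 nM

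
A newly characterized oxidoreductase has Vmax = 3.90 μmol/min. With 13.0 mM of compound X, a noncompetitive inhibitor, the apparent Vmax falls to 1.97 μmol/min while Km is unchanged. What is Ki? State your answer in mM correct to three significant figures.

Noncompetitive: Vmax,app = Vmax/α with α = 1 + [I]/Ki.
α = Vmax/Vmax,app = 3.90/1.97 = 1.980.
Since α = 1 + [I]/Ki, [I]/Ki = 1.980 − 1 = 0.9797 and Ki = 13.0/0.9797 = 13.3 mM.

13.3 mM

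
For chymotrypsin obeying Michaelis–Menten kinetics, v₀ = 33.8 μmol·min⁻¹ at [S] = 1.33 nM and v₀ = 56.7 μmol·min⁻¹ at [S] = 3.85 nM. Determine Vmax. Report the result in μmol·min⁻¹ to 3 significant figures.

In reciprocal form, 1/v = (Km/Vmax)·(1/[S]) + 1/Vmax. The two points give (1/[S], 1/v) = (0.7519, 0.02959) and (0.2597, 0.01764).
Slope = (0.02959 − 0.01764)/(0.7519 − 0.2597) = 0.02428; intercept = 0.02959 − 0.02428×0.7519 = 0.01133.
Vmax = 1/intercept = 88.3 μmol·min⁻¹; Km = slope × Vmax = 0.02428 × 88.3 = 2.14 nM.

88.3 μmol·min⁻¹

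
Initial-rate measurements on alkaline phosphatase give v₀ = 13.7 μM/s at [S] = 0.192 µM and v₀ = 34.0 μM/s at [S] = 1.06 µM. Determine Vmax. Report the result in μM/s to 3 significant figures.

In reciprocal form, 1/v = (Km/Vmax)·(1/[S]) + 1/Vmax. The two points give (1/[S], 1/v) = (5.208, 0.07299) and (0.9434, 0.02941).
Slope = (0.07299 − 0.02941)/(5.208 − 0.9434) = 0.01022; intercept = 0.07299 − 0.01022×5.208 = 0.01977.
Vmax = 1/intercept = 50.6 μM/s; Km = slope × Vmax = 0.01022 × 50.6 = 0.517 µM.

50.6 μM/s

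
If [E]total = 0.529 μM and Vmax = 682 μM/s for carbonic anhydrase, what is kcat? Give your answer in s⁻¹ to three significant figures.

kcat = Vmax/[E]total = 682 μM/s / 0.529 μM = 1290 s⁻¹.

1290 s⁻¹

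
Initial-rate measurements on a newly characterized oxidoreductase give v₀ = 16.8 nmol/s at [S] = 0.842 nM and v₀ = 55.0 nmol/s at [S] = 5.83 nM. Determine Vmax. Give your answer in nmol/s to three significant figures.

In reciprocal form, 1/v = (Km/Vmax)·(1/[S]) + 1/Vmax. The two points give (1/[S], 1/v) = (1.188, 0.05952) and (0.1715, 0.01818).
Slope = (0.05952 − 0.01818)/(1.188 − 0.1715) = 0.04069; intercept = 0.05952 − 0.04069×1.188 = 0.01120.
Vmax = 1/intercept = 89.3 nmol/s; Km = slope × Vmax = 0.04069 × 89.3 = 3.63 nM.

89.3 nmol/s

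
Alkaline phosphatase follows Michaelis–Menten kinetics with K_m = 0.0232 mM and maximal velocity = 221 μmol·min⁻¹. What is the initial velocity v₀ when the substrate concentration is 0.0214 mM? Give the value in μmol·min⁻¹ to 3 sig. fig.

v = Vmax·[S]/(Km + [S]) = 221 × 0.0214 / (0.0232 + 0.0214)
  = 4.729 / 0.04460 = 106 μmol·min⁻¹.

106 μmol·min⁻¹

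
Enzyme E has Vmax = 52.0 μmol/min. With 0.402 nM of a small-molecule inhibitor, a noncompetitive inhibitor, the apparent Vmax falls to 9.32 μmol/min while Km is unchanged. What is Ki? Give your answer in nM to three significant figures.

0.0878 nM

Noncompetitive: Vmax,app = Vmax/α with α = 1 + [I]/Ki.
α = Vmax/Vmax,app = 52.0/9.32 = 5.579.
Since α = 1 + [I]/Ki, [I]/Ki = 5.579 − 1 = 4.579 and Ki = 0.402/4.579 = 0.0878 nM.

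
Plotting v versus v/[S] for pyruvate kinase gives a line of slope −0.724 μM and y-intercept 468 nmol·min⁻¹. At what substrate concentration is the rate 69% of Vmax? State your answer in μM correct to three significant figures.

1.61 μM

The Eadie–Hofstee slope gives Km = 0.724 μM (slope = −Km).
v/Vmax = [S]/(Km+[S]) = 0.69 ⇒ [S] = Km·0.69/(1−0.69) = 0.724 × 2.226 = 1.61 μM.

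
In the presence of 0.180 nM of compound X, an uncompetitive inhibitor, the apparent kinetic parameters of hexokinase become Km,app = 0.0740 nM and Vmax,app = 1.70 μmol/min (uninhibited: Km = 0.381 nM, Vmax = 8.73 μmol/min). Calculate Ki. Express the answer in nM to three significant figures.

0.0435 nM

Uncompetitive: Vmax,app = Vmax/α (and Km,app = Km/α) with α = 1 + [I]/Ki.
α = Vmax/Vmax,app = 8.73/1.70 = 5.135.
Since α = 1 + [I]/Ki, [I]/Ki = 5.135 − 1 = 4.135 and Ki = 0.180/4.135 = 0.0435 nM.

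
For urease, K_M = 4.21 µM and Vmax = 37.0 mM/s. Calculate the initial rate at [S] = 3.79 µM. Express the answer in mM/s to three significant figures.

[S]/(Km+[S]) = 3.79/8.000 = 0.4738, the fractional saturation.
v = 0.4738 × Vmax = 0.4738 × 37.0 = 17.5 mM/s.

17.5 mM/s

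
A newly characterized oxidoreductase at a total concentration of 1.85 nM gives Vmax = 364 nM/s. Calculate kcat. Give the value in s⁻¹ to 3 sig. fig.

197 s⁻¹

kcat = Vmax/[E]total = 364 nM/s / 1.85 nM = 197 s⁻¹.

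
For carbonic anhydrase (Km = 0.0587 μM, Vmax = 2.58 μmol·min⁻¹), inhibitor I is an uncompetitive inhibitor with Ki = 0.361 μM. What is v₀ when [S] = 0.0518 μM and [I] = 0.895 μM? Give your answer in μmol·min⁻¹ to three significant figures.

0.559 μmol·min⁻¹

α = 1 + [I]/Ki = 1 + 0.895/0.361 = 3.479.
For an uncompetitive inhibitor, both parameters are divided by α, giving Vmax/α and Km/α: Km,app = 0.0169 μM, Vmax,app = 0.742 μmol·min⁻¹.
v = Vmax,app·[S]/(Km,app + [S]) = 0.742 × 0.0518/(0.0169 + 0.0518) = 0.559 μmol·min⁻¹.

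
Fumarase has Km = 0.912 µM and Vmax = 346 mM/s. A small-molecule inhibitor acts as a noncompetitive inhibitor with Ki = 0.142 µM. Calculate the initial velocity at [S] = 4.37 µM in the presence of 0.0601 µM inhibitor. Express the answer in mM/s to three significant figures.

201 mM/s

α = 1 + [I]/Ki = 1 + 0.0601/0.142 = 1.423.
For a noncompetitive inhibitor, Vmax is reduced to Vmax/α while Km is unchanged: Km,app = 0.912 µM, Vmax,app = 243 mM/s.
v = Vmax,app·[S]/(Km,app + [S]) = 243 × 4.37/(0.912 + 4.37) = 201 mM/s.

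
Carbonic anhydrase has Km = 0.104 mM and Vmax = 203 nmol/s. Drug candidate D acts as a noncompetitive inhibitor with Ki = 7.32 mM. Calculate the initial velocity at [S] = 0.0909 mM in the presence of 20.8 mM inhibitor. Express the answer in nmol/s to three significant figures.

24.6 nmol/s

α = 1 + [I]/Ki = 1 + 20.8/7.32 = 3.842.
For a noncompetitive inhibitor, Vmax is reduced to Vmax/α while Km is unchanged: Km,app = 0.104 mM, Vmax,app = 52.8 nmol/s.
v = Vmax,app·[S]/(Km,app + [S]) = 52.8 × 0.0909/(0.104 + 0.0909) = 24.6 nmol/s.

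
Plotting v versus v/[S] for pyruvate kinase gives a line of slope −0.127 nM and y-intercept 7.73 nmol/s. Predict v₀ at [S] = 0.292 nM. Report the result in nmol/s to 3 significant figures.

In the Eadie–Hofstee form v = Vmax − Km·(v/[S]), the slope is −Km and the intercept is Vmax, so Km = 0.127 nM and Vmax = 7.73 nmol/s.
v = 7.73 × 0.292/(0.127 + 0.292) = 5.39 nmol/s.

5.39 nmol/s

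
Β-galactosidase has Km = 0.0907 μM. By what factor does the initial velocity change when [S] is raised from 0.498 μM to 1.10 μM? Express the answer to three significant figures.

The fractional saturations are [S]/(Km+[S]) = 0.498/0.5887 = 0.8459 and 1.10/1.191 = 0.9238.
v₂/v₁ is just their ratio: 0.9238/0.8459 = 1.09.

1.09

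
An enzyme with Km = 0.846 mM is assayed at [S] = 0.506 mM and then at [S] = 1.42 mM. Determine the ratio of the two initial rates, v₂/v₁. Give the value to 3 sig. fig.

1.67

Since Vmax cancels, v₂/v₁ = [S]₂(Km+[S]₁) / [S]₁(Km+[S]₂).
= 1.42×(0.846+0.506) / (0.506×(0.846+1.42)) = 1.920/1.147 = 1.67.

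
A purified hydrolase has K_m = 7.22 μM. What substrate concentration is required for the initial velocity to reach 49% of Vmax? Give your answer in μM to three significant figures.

6.94 μM

v/Vmax = [S]/(Km+[S]) = 0.49, so [S] = Km·0.49/(1 − 0.49) = 7.22 × 0.9608.
[S] = 6.94 μM.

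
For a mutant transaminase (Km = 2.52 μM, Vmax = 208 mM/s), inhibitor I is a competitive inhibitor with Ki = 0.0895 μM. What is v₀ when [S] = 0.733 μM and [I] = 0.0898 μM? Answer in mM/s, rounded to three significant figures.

With α = 1 + [I]/Ki = 1 + 0.0898/0.0895 = 2.003, the competitive rate law is v = Vmax[S] / (αKm + [S]).
v = 208×0.733 / (2.003×2.52 + 0.733) = 152.5/5.781 = 26.4 mM/s.

26.4 mM/s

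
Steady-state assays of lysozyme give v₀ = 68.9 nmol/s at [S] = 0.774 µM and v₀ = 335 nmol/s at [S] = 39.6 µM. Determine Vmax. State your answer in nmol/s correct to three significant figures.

363 nmol/s

From v = Vmax[S]/(Km+[S]), each point gives Vmax = v(Km+[S])/[S].
Equating: 68.9(Km+0.774)/0.774 = 335(Km+39.6)/39.6.
89.02·Km + 68.9 = 8.460·Km + 335, so (89.02 − 8.460)·Km = 335 − 68.9.
Km = 266.1/80.56 = 3.30 µM; then Vmax = 68.9(3.30+0.774)/0.774 = 363 nmol/s.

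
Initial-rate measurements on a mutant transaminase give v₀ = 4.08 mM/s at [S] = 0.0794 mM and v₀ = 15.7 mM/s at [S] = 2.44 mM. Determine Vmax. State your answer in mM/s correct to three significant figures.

17.4 mM/s

From v = Vmax[S]/(Km+[S]), each point gives Vmax = v(Km+[S])/[S].
Equating: 4.08(Km+0.0794)/0.0794 = 15.7(Km+2.44)/2.44.
51.39·Km + 4.08 = 6.434·Km + 15.7, so (51.39 − 6.434)·Km = 15.7 − 4.08.
Km = 11.62/44.95 = 0.259 mM; then Vmax = 4.08(0.259+0.0794)/0.0794 = 17.4 mM/s.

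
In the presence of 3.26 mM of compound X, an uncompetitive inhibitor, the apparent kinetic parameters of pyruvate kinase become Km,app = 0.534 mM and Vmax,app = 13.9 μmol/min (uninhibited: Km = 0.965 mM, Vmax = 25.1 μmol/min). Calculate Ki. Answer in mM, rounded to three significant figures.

Uncompetitive: Vmax,app = Vmax/α (and Km,app = Km/α) with α = 1 + [I]/Ki.
α = Vmax/Vmax,app = 25.1/13.9 = 1.806.
Since α = 1 + [I]/Ki, [I]/Ki = 1.806 − 1 = 0.8058 and Ki = 3.26/0.8058 = 4.05 mM.

4.05 mM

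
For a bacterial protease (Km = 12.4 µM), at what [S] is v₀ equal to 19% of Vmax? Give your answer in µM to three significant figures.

2.91 µM

v/Vmax = [S]/(Km+[S]) = 0.19, so [S] = Km·0.19/(1 − 0.19) = 12.4 × 0.2346.
[S] = 2.91 µM.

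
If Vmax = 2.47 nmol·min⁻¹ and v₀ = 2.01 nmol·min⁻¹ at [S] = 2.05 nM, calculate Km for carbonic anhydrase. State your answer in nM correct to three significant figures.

0.469 nM

v/Vmax = 2.01/2.47 = 0.8138 = [S]/(Km+[S]).
So Km + [S] = [S]/0.8138 = 2.519 nM, giving Km = 2.519 − 2.05 = 0.469 nM.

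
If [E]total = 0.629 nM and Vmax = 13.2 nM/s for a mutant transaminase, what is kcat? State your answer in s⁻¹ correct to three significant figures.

kcat = Vmax/[E]total = 13.2 nM/s / 0.629 nM = 21.0 s⁻¹.

21.0 s⁻¹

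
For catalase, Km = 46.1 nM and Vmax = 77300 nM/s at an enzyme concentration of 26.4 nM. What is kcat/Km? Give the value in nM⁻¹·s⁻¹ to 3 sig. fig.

kcat = Vmax/[E]total = 77300/26.4 = 2930 s⁻¹.
kcat/Km = 2930/46.1 = 63.5 nM⁻¹·s⁻¹.

63.5 nM⁻¹·s⁻¹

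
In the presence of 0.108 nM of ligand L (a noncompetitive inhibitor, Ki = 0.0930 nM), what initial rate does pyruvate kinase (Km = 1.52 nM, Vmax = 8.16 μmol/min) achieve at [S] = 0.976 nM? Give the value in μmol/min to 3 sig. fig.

α = 1 + [I]/Ki = 1 + 0.108/0.0930 = 2.161.
For a noncompetitive inhibitor, Vmax is reduced to Vmax/α while Km is unchanged: Km,app = 1.52 nM, Vmax,app = 3.78 μmol/min.
v = Vmax,app·[S]/(Km,app + [S]) = 3.78 × 0.976/(1.52 + 0.976) = 1.48 μmol/min.

1.48 μmol/min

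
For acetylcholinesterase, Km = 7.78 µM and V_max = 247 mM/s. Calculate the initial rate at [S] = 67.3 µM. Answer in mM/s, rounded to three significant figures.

221 mM/s

[S]/(Km+[S]) = 67.3/75.08 = 0.8964, the fractional saturation.
v = 0.8964 × Vmax = 0.8964 × 247 = 221 mM/s.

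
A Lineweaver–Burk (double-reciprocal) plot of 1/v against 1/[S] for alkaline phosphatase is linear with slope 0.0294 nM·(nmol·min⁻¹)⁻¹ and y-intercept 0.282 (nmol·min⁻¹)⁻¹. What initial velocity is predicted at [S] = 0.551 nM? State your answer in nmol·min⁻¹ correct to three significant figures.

2.98 nmol·min⁻¹

The y-intercept is 1/Vmax, so Vmax = 1/0.282 = 3.55 nmol·min⁻¹.
The slope is Km/Vmax, so Km = 0.0294 × 3.55 = 0.104 nM.
Then v = 3.55 × 0.551/(0.104 + 0.551) = 2.98 nmol·min⁻¹.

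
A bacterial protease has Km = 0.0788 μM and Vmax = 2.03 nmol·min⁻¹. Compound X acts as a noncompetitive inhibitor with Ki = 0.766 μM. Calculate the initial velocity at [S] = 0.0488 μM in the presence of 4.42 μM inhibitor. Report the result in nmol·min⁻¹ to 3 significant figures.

0.115 nmol·min⁻¹

With α = 1 + [I]/Ki = 1 + 4.42/0.766 = 6.770, the noncompetitive rate law is v = (Vmax/α)·[S] / (Km + [S]).
v = (2.03/6.770)×0.0488 / (0.0788 + 0.0488) = 0.01463/0.1276 = 0.115 nmol·min⁻¹.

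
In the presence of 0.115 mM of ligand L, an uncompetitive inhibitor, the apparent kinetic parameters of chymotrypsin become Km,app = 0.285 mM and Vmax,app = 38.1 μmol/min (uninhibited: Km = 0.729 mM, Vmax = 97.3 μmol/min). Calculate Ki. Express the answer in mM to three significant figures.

Uncompetitive: Vmax,app = Vmax/α (and Km,app = Km/α) with α = 1 + [I]/Ki.
α = Vmax/Vmax,app = 97.3/38.1 = 2.554.
Since α = 1 + [I]/Ki, [I]/Ki = 2.554 − 1 = 1.554 and Ki = 0.115/1.554 = 0.0740 mM.

0.0740 mM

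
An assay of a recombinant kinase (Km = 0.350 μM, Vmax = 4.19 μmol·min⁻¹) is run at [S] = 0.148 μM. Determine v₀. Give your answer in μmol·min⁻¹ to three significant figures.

1.25 μmol·min⁻¹

v = Vmax·[S]/(Km + [S]) = 4.19 × 0.148 / (0.350 + 0.148)
  = 0.6201 / 0.4980 = 1.25 μmol·min⁻¹.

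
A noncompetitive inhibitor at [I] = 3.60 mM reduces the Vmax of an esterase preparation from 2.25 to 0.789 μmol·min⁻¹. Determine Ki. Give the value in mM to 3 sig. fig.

1.94 mM

Noncompetitive: Vmax,app = Vmax/α with α = 1 + [I]/Ki.
α = Vmax/Vmax,app = 2.25/0.789 = 2.852.
Ki = [I]/(α − 1) = 3.60/1.852 = 1.94 mM.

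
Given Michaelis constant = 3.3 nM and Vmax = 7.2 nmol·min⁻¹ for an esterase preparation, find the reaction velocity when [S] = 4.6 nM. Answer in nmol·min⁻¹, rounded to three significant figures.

4.19 nmol·min⁻¹

v = Vmax·[S]/(Km + [S]) = 7.2 × 4.6 / (3.3 + 4.6)
  = 33.12 / 7.900 = 4.19 nmol·min⁻¹.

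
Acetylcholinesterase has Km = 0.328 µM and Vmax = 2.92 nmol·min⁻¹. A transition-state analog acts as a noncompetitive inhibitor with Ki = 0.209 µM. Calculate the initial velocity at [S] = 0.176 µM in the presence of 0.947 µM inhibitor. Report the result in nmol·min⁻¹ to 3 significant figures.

α = 1 + [I]/Ki = 1 + 0.947/0.209 = 5.531.
For a noncompetitive inhibitor, Vmax is reduced to Vmax/α while Km is unchanged: Km,app = 0.328 µM, Vmax,app = 0.528 nmol·min⁻¹.
v = Vmax,app·[S]/(Km,app + [S]) = 0.528 × 0.176/(0.328 + 0.176) = 0.184 nmol·min⁻¹.

0.184 nmol·min⁻¹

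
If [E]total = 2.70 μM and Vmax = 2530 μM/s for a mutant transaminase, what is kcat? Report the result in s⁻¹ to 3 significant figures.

937 s⁻¹

kcat = Vmax/[E]total = 2530 μM/s / 2.70 μM = 937 s⁻¹.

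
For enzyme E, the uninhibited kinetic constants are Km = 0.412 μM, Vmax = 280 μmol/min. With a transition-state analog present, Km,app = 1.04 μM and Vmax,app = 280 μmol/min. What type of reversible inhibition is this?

competitive

Km increases (0.412 → 1.04 μM) while Vmax is unchanged — the hallmark of competitive inhibition.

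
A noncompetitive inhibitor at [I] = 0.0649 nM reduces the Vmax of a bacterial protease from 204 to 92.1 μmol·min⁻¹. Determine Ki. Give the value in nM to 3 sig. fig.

Noncompetitive: Vmax,app = Vmax/α with α = 1 + [I]/Ki.
α = Vmax/Vmax,app = 204/92.1 = 2.215.
Ki = [I]/(α − 1) = 0.0649/1.215 = 0.0534 nM.

0.0534 nM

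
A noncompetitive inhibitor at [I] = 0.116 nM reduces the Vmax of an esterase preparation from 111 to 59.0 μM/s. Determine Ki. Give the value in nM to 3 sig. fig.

0.132 nM

Noncompetitive: Vmax,app = Vmax/α with α = 1 + [I]/Ki.
α = Vmax/Vmax,app = 111/59.0 = 1.881.
Since α = 1 + [I]/Ki, [I]/Ki = 1.881 − 1 = 0.8814 and Ki = 0.116/0.8814 = 0.132 nM.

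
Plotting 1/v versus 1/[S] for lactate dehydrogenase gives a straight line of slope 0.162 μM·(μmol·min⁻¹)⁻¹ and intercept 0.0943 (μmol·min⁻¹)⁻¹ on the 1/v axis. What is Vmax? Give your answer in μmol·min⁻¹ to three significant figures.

10.6 μmol·min⁻¹

The y-intercept of a Lineweaver–Burk plot equals 1/Vmax, so Vmax = 1/0.0943 = 10.6 μmol·min⁻¹.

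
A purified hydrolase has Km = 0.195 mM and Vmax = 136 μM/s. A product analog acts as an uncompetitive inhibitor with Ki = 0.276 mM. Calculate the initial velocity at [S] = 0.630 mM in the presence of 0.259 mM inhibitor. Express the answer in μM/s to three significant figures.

With α = 1 + [I]/Ki = 1 + 0.259/0.276 = 1.938, the uncompetitive rate law is v = (Vmax/α)·[S] / (Km/α + [S]).
v = (136/1.938)×0.630 / (0.195/1.938 + 0.630) = 44.20/0.7306 = 60.5 μM/s.

60.5 μM/s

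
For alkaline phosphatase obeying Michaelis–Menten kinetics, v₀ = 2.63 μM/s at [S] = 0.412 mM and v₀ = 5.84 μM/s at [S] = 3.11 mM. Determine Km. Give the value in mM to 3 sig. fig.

In reciprocal form, 1/v = (Km/Vmax)·(1/[S]) + 1/Vmax. The two points give (1/[S], 1/v) = (2.427, 0.3802) and (0.3215, 0.1712).
Slope = (0.3802 − 0.1712)/(2.427 − 0.3215) = 0.09925; intercept = 0.3802 − 0.09925×2.427 = 0.1393.
Vmax = 1/intercept = 7.18 μM/s; Km = slope × Vmax = 0.09925 × 7.18 = 0.712 mM.

0.712 mM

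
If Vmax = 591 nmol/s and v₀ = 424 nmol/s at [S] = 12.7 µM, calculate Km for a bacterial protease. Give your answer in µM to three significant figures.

5.00 µM

v/Vmax = 424/591 = 0.7174 = [S]/(Km+[S]).
So Km + [S] = [S]/0.7174 = 17.70 µM, giving Km = 17.70 − 12.7 = 5.00 µM.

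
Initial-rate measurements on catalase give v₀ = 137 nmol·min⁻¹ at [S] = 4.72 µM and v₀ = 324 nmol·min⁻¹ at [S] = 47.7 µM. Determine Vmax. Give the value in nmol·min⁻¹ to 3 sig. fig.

381 nmol·min⁻¹

In reciprocal form, 1/v = (Km/Vmax)·(1/[S]) + 1/Vmax. The two points give (1/[S], 1/v) = (0.2119, 0.007299) and (0.02096, 0.003086).
Slope = (0.007299 − 0.003086)/(0.2119 − 0.02096) = 0.02207; intercept = 0.007299 − 0.02207×0.2119 = 0.002624.
Vmax = 1/intercept = 381 nmol·min⁻¹; Km = slope × Vmax = 0.02207 × 381 = 8.41 µM.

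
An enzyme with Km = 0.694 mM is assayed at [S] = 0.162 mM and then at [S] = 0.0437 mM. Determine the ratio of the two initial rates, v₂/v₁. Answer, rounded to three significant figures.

The fractional saturations are [S]/(Km+[S]) = 0.162/0.8560 = 0.1893 and 0.0437/0.7377 = 0.05924.
v₂/v₁ is just their ratio: 0.05924/0.1893 = 0.313.

0.313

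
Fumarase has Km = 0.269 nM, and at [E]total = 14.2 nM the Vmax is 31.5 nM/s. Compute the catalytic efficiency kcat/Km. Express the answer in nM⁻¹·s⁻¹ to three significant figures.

8.25 nM⁻¹·s⁻¹

kcat = Vmax/[E]total = 31.5/14.2 = 2.22 s⁻¹.
kcat/Km = 2.22/0.269 = 8.25 nM⁻¹·s⁻¹.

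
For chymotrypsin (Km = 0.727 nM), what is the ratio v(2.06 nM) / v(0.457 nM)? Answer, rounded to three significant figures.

1.91

The fractional saturations are [S]/(Km+[S]) = 0.457/1.184 = 0.3860 and 2.06/2.787 = 0.7391.
v₂/v₁ is just their ratio: 0.7391/0.3860 = 1.91.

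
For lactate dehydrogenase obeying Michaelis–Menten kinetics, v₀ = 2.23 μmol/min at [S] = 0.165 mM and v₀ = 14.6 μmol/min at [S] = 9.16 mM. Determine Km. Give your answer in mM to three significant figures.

In reciprocal form, 1/v = (Km/Vmax)·(1/[S]) + 1/Vmax. The two points give (1/[S], 1/v) = (6.061, 0.4484) and (0.1092, 0.06849).
Slope = (0.4484 − 0.06849)/(6.061 − 0.1092) = 0.06384; intercept = 0.4484 − 0.06384×6.061 = 0.06152.
Vmax = 1/intercept = 16.3 μmol/min; Km = slope × Vmax = 0.06384 × 16.3 = 1.04 mM.

1.04 mM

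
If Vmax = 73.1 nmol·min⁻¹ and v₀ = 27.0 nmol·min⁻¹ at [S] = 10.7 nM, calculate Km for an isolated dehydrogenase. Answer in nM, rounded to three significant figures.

v/Vmax = 27.0/73.1 = 0.3694 = [S]/(Km+[S]).
So Km + [S] = [S]/0.3694 = 28.97 nM, giving Km = 28.97 − 10.7 = 18.3 nM.

18.3 nM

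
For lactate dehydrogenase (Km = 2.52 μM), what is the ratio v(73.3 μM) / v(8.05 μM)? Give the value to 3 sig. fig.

Since Vmax cancels, v₂/v₁ = [S]₂(Km+[S]₁) / [S]₁(Km+[S]₂).
= 73.3×(2.52+8.05) / (8.05×(2.52+73.3)) = 774.8/610.4 = 1.27.

1.27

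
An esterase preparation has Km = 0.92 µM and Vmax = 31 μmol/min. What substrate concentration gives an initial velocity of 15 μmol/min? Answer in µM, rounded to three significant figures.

Rearranging v = Vmax[S]/(Km+[S]) gives [S] = Km·v/(Vmax − v).
[S] = 0.92 × 15 / (31 − 15) = 13.80/16.00 = 0.862 µM.

0.862 µM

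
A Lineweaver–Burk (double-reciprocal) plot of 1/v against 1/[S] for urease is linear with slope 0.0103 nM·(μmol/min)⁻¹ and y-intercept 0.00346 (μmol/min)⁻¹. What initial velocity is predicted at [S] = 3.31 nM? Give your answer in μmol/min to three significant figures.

The y-intercept is 1/Vmax, so Vmax = 1/0.00346 = 289 μmol/min.
The slope is Km/Vmax, so Km = 0.0103 × 289 = 2.98 nM.
Then v = 289 × 3.31/(2.98 + 3.31) = 152 μmol/min.

152 μmol/min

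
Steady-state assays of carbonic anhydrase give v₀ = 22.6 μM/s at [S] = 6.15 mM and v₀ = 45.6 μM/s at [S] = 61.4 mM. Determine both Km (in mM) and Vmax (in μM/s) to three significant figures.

From v = Vmax[S]/(Km+[S]), each point gives Vmax = v(Km+[S])/[S].
Equating: 22.6(Km+6.15)/6.15 = 45.6(Km+61.4)/61.4.
3.675·Km + 22.6 = 0.7427·Km + 45.6, so (3.675 − 0.7427)·Km = 45.6 − 22.6.
Km = 23.00/2.932 = 7.84 mM; then Vmax = 22.6(7.84+6.15)/6.15 = 51.4 μM/s.

Km = 7.84 mM; Vmax = 51.4 μM/s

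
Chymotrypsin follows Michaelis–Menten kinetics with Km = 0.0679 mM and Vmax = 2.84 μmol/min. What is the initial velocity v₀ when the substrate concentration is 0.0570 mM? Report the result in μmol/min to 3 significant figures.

v = Vmax·[S]/(Km + [S]) = 2.84 × 0.0570 / (0.0679 + 0.0570)
  = 0.1619 / 0.1249 = 1.30 μmol/min.

1.30 μmol/min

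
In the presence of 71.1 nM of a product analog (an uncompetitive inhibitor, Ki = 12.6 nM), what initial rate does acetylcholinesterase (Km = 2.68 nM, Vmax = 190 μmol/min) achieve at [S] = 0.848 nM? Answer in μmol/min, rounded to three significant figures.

α = 1 + [I]/Ki = 1 + 71.1/12.6 = 6.643.
For an uncompetitive inhibitor, both parameters are divided by α, giving Vmax/α and Km/α: Km,app = 0.403 nM, Vmax,app = 28.6 μmol/min.
v = Vmax,app·[S]/(Km,app + [S]) = 28.6 × 0.848/(0.403 + 0.848) = 19.4 μmol/min.

19.4 μmol/min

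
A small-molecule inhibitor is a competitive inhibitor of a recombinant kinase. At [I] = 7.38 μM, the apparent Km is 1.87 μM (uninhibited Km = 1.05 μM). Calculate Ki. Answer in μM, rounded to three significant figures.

9.45 μM

Competitive: Km,app = α·Km with α = 1 + [I]/Ki.
α = Km,app/Km = 1.87/1.05 = 1.781.
Ki = [I]/(α − 1) = 7.38/0.7810 = 9.45 μM.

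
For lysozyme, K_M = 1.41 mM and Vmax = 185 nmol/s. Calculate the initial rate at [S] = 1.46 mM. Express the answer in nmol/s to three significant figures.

v = Vmax·[S]/(Km + [S]) = 185 × 1.46 / (1.41 + 1.46)
  = 270.1 / 2.870 = 94.1 nmol/s.

94.1 nmol/s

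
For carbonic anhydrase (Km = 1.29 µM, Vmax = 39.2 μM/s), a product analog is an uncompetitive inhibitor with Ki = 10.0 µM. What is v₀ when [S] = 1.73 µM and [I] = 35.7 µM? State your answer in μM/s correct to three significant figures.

7.37 μM/s

α = 1 + [I]/Ki = 1 + 35.7/10.0 = 4.570.
For an uncompetitive inhibitor, both parameters are divided by α, giving Vmax/α and Km/α: Km,app = 0.282 µM, Vmax,app = 8.58 μM/s.
v = Vmax,app·[S]/(Km,app + [S]) = 8.58 × 1.73/(0.282 + 1.73) = 7.37 μM/s.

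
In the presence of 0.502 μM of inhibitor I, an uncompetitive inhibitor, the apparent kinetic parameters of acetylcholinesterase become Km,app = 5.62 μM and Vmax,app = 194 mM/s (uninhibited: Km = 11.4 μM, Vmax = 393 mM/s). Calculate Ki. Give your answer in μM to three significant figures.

Uncompetitive: Vmax,app = Vmax/α (and Km,app = Km/α) with α = 1 + [I]/Ki.
α = Vmax/Vmax,app = 393/194 = 2.026.
Ki = [I]/(α − 1) = 0.502/1.026 = 0.489 μM.

0.489 μM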